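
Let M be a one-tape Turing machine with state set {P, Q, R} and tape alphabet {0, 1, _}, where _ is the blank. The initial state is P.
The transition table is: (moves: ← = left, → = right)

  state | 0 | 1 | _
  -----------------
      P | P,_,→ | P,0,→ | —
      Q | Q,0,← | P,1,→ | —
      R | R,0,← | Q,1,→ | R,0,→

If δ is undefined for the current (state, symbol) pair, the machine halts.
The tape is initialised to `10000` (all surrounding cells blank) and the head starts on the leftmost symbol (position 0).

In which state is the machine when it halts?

state=P head=0 tape=[1]0000_   (P,1)→(P,0,→)
state=P head=1 tape=0[0]000_   (P,0)→(P,_,→)
state=P head=2 tape=0_[0]00_   (P,0)→(P,_,→)
state=P head=3 tape=0__[0]0_   (P,0)→(P,_,→)
state=P head=4 tape=0___[0]_   (P,0)→(P,_,→)
state=P head=5 tape=0____[_]
No transition is defined for (P, _); M halts in state P.

P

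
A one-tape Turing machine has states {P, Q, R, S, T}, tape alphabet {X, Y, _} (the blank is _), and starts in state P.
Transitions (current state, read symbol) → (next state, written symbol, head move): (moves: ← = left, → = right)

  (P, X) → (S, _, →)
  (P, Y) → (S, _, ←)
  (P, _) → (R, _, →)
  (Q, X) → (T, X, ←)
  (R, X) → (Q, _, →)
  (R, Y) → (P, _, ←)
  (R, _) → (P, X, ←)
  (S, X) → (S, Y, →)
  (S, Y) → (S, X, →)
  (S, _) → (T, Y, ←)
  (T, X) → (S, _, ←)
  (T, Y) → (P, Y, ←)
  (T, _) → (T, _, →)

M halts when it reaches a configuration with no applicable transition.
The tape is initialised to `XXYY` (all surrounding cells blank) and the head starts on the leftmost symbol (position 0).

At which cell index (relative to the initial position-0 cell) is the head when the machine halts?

1

state=P head=0 tape=_[X]XYY_   (P,X)→(S,_,→)
state=S head=1 tape=__[X]YY_   (S,X)→(S,Y,→)
state=S head=2 tape=__Y[Y]Y_   (S,Y)→(S,X,→)
state=S head=3 tape=__YX[Y]_   (S,Y)→(S,X,→)
state=S head=4 tape=__YXX[_]   (S,_)→(T,Y,←)
state=T head=3 tape=__YX[X]Y   (T,X)→(S,_,←)
state=S head=2 tape=__Y[X]_Y   (S,X)→(S,Y,→)
state=S head=3 tape=__YY[_]Y   (S,_)→(T,Y,←)
state=T head=2 tape=__Y[Y]YY   (T,Y)→(P,Y,←)
state=P head=1 tape=__[Y]YYY   (P,Y)→(S,_,←)
state=S head=0 tape=_[_]_YYY   (S,_)→(T,Y,←)
state=T head=-1 tape=[_]Y_YYY   (T,_)→(T,_,→)
state=T head=0 tape=_[Y]_YYY   (T,Y)→(P,Y,←)
state=P head=-1 tape=[_]Y_YYY   (P,_)→(R,_,→)
state=R head=0 tape=_[Y]_YYY   (R,Y)→(P,_,←)
state=P head=-1 tape=[_]__YYY   (P,_)→(R,_,→)
state=R head=0 tape=_[_]_YYY   (R,_)→(P,X,←)
state=P head=-1 tape=[_]X_YYY   (P,_)→(R,_,→)
state=R head=0 tape=_[X]_YYY   (R,X)→(Q,_,→)
state=Q head=1 tape=__[_]YYY
At halt the head is at cell 1.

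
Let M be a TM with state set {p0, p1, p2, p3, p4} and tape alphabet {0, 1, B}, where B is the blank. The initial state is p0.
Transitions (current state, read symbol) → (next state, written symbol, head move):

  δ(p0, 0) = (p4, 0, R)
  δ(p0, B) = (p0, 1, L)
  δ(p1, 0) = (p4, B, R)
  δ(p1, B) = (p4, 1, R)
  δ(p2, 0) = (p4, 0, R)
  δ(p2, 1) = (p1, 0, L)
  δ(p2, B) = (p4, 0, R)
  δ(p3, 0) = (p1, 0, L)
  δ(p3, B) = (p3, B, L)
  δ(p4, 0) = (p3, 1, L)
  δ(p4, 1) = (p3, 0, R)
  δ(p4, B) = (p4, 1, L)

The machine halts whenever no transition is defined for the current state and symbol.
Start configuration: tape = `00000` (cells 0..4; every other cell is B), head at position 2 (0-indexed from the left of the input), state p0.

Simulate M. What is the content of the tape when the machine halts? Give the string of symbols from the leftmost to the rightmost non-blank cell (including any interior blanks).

p0 | B00[0]00   read 0 → write 0, move R, go to p4
p4 | B000[0]0   read 0 → write 1, move L, go to p3
p3 | B00[0]10   read 0 → write 0, move L, go to p1
p1 | B0[0]010   read 0 → write B, move R, go to p4
p4 | B0B[0]10   read 0 → write 1, move L, go to p3
p3 | B0[B]110   read B → write B, move L, go to p3
p3 | B[0]B110   read 0 → write 0, move L, go to p1
p1 | [B]0B110   read B → write 1, move R, go to p4
p4 | 1[0]B110   read 0 → write 1, move L, go to p3
p3 | [1]1B110
The non-blank tape span at halt is 11B110.

11B110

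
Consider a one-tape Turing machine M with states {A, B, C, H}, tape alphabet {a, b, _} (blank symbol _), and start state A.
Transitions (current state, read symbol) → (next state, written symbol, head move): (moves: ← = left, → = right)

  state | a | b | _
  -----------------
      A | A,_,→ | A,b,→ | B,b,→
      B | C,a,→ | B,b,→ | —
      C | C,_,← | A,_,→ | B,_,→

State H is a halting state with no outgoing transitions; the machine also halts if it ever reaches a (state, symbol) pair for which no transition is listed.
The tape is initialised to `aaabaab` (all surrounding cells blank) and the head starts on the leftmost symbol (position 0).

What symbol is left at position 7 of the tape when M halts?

b

state=A head=0 tape=[a]aabaab__   (A,a)→(A,_,→)
state=A head=1 tape=_[a]abaab__   (A,a)→(A,_,→)
state=A head=2 tape=__[a]baab__   (A,a)→(A,_,→)
state=A head=3 tape=___[b]aab__   (A,b)→(A,b,→)
state=A head=4 tape=___b[a]ab__   (A,a)→(A,_,→)
state=A head=5 tape=___b_[a]b__   (A,a)→(A,_,→)
state=A head=6 tape=___b__[b]__   (A,b)→(A,b,→)
state=A head=7 tape=___b__b[_]_   (A,_)→(B,b,→)
state=B head=8 tape=___b__bb[_]
Cell 7 holds b when M halts.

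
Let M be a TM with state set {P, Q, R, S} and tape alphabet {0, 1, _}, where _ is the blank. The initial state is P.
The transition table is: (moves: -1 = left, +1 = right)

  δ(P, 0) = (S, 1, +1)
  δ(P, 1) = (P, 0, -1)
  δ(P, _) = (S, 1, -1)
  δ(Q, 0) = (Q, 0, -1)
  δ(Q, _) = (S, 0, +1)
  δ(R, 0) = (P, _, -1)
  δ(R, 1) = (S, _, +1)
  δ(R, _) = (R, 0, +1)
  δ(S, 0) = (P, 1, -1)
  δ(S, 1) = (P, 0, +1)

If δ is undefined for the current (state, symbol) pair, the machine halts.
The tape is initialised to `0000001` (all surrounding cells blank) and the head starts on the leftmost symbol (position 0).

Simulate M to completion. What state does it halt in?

P | __[0]000001   read 0 → write 1, move +1, go to S
S | __1[0]00001   read 0 → write 1, move -1, go to P
P | __[1]100001   read 1 → write 0, move -1, go to P
P | _[_]0100001   read _ → write 1, move -1, go to S
S | [_]10100001
No transition is defined for (S, _); M halts in state S.

S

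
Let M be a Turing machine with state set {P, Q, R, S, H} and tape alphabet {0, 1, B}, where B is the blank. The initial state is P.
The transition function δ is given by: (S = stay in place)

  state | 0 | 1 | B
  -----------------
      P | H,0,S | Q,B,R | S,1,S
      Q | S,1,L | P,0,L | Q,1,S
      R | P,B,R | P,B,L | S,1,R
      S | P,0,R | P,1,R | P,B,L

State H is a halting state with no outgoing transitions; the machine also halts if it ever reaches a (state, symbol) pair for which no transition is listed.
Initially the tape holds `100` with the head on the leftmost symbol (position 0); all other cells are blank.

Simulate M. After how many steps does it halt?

16

state=P head=0 tape=B[1]00   (P,1)→(Q,B,R)
state=Q head=1 tape=BB[0]0   (Q,0)→(S,1,L)
state=S head=0 tape=B[B]10   (S,B)→(P,B,L)
state=P head=-1 tape=[B]B10   (P,B)→(S,1,S)
state=S head=-1 tape=[1]B10   (S,1)→(P,1,R)
state=P head=0 tape=1[B]10   (P,B)→(S,1,S)
state=S head=0 tape=1[1]10   (S,1)→(P,1,R)
state=P head=1 tape=11[1]0   (P,1)→(Q,B,R)
state=Q head=2 tape=11B[0]   (Q,0)→(S,1,L)
state=S head=1 tape=11[B]1   (S,B)→(P,B,L)
state=P head=0 tape=1[1]B1   (P,1)→(Q,B,R)
state=Q head=1 tape=1B[B]1   (Q,B)→(Q,1,S)
state=Q head=1 tape=1B[1]1   (Q,1)→(P,0,L)
state=P head=0 tape=1[B]01   (P,B)→(S,1,S)
state=S head=0 tape=1[1]01   (S,1)→(P,1,R)
state=P head=1 tape=11[0]1   (P,0)→(H,0,S)
state=H head=1 tape=11[0]1
M halts after 16 transitions.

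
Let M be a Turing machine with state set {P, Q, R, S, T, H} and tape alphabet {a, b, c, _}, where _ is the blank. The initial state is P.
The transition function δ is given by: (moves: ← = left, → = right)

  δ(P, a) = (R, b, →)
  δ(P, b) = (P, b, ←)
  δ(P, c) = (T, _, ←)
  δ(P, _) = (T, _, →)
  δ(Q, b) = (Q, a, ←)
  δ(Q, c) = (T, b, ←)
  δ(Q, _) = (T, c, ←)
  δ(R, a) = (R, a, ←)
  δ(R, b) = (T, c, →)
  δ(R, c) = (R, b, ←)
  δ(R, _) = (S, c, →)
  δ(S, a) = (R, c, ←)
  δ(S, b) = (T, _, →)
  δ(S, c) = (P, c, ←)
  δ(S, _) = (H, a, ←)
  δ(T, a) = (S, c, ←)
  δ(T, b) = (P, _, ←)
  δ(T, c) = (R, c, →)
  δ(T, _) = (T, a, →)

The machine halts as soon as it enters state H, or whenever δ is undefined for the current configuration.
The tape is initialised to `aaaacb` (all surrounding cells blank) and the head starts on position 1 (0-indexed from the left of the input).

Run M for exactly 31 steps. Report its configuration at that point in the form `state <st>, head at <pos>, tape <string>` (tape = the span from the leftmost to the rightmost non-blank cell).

state H, head at -2, tape ccacabacb

state=P head=1 tape=___a[a]aacb   (P,a)→(R,b,→)
state=R head=2 tape=___ab[a]acb   (R,a)→(R,a,←)
state=R head=1 tape=___a[b]aacb   (R,b)→(T,c,→)
state=T head=2 tape=___ac[a]acb   (T,a)→(S,c,←)
state=S head=1 tape=___a[c]cacb   (S,c)→(P,c,←)
state=P head=0 tape=___[a]ccacb   (P,a)→(R,b,→)
state=R head=1 tape=___b[c]cacb   (R,c)→(R,b,←)
state=R head=0 tape=___[b]bcacb   (R,b)→(T,c,→)
state=T head=1 tape=___c[b]cacb   (T,b)→(P,_,←)
state=P head=0 tape=___[c]_cacb   (P,c)→(T,_,←)
state=T head=-1 tape=__[_]__cacb   (T,_)→(T,a,→)
state=T head=0 tape=__a[_]_cacb   (T,_)→(T,a,→)
state=T head=1 tape=__aa[_]cacb   (T,_)→(T,a,→)
state=T head=2 tape=__aaa[c]acb   (T,c)→(R,c,→)
state=R head=3 tape=__aaac[a]cb   (R,a)→(R,a,←)
state=R head=2 tape=__aaa[c]acb   (R,c)→(R,b,←)
state=R head=1 tape=__aa[a]bacb   (R,a)→(R,a,←)
state=R head=0 tape=__a[a]abacb   (R,a)→(R,a,←)
state=R head=-1 tape=__[a]aabacb   (R,a)→(R,a,←)
state=R head=-2 tape=_[_]aaabacb   (R,_)→(S,c,→)
state=S head=-1 tape=_c[a]aabacb   (S,a)→(R,c,←)
state=R head=-2 tape=_[c]caabacb   (R,c)→(R,b,←)
state=R head=-3 tape=[_]bcaabacb   (R,_)→(S,c,→)
state=S head=-2 tape=c[b]caabacb   (S,b)→(T,_,→)
state=T head=-1 tape=c_[c]aabacb   (T,c)→(R,c,→)
state=R head=0 tape=c_c[a]abacb   (R,a)→(R,a,←)
state=R head=-1 tape=c_[c]aabacb   (R,c)→(R,b,←)
state=R head=-2 tape=c[_]baabacb   (R,_)→(S,c,→)
state=S head=-1 tape=cc[b]aabacb   (S,b)→(T,_,→)
state=T head=0 tape=cc_[a]abacb   (T,a)→(S,c,←)
state=S head=-1 tape=cc[_]cabacb   (S,_)→(H,a,←)
state=H head=-2 tape=c[c]acabacb
After 31 steps: state H, head at -2, tape ccacabacb.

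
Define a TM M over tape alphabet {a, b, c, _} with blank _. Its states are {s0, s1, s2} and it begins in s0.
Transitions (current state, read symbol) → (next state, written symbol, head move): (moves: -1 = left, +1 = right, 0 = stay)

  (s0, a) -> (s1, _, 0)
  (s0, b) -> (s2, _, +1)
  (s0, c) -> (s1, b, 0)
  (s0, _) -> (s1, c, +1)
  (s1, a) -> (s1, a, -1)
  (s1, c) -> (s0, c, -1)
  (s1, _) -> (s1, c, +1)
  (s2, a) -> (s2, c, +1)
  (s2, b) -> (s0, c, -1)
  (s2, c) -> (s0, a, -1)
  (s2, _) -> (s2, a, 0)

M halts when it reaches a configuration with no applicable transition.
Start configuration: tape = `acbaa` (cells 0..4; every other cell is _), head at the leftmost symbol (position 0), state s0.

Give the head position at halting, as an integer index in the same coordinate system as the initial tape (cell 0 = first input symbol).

state=s0 head=0 tape=[a]cbaa   (s0,a)→(s1,_,0)
state=s1 head=0 tape=[_]cbaa   (s1,_)→(s1,c,+1)
state=s1 head=1 tape=c[c]baa   (s1,c)→(s0,c,-1)
state=s0 head=0 tape=[c]cbaa   (s0,c)→(s1,b,0)
state=s1 head=0 tape=[b]cbaa
At halt the head is at cell 0.

0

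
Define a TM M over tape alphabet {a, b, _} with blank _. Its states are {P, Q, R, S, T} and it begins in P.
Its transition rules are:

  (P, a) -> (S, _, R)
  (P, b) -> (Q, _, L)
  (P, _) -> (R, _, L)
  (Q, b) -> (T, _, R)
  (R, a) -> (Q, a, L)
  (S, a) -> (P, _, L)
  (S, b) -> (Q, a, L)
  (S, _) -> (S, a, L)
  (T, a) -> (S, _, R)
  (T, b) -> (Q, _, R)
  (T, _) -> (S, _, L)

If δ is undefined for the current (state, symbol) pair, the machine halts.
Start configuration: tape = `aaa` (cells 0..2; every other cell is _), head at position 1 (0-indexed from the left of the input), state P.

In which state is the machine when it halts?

Q

state=P head=1 tape=_a[a]a   (P,a)→(S,_,R)
state=S head=2 tape=_a_[a]   (S,a)→(P,_,L)
state=P head=1 tape=_a[_]_   (P,_)→(R,_,L)
state=R head=0 tape=_[a]__   (R,a)→(Q,a,L)
state=Q head=-1 tape=[_]a__
No transition is defined for (Q, _); M halts in state Q.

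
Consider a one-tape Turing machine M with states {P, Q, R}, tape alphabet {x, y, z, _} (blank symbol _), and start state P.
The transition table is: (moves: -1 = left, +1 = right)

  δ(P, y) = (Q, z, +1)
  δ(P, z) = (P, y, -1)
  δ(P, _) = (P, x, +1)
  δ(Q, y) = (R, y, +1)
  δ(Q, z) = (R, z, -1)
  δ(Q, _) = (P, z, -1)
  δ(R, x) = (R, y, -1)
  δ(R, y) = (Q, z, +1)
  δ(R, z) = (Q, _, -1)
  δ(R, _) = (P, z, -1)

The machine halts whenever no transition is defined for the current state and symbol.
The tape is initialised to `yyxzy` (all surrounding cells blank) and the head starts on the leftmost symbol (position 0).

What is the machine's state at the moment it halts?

state=P head=0 tape=__[y]yxzy   (P,y)→(Q,z,+1)
state=Q head=1 tape=__z[y]xzy   (Q,y)→(R,y,+1)
state=R head=2 tape=__zy[x]zy   (R,x)→(R,y,-1)
state=R head=1 tape=__z[y]yzy   (R,y)→(Q,z,+1)
state=Q head=2 tape=__zz[y]zy   (Q,y)→(R,y,+1)
state=R head=3 tape=__zzy[z]y   (R,z)→(Q,_,-1)
state=Q head=2 tape=__zz[y]_y   (Q,y)→(R,y,+1)
state=R head=3 tape=__zzy[_]y   (R,_)→(P,z,-1)
state=P head=2 tape=__zz[y]zy   (P,y)→(Q,z,+1)
state=Q head=3 tape=__zzz[z]y   (Q,z)→(R,z,-1)
state=R head=2 tape=__zz[z]zy   (R,z)→(Q,_,-1)
state=Q head=1 tape=__z[z]_zy   (Q,z)→(R,z,-1)
state=R head=0 tape=__[z]z_zy   (R,z)→(Q,_,-1)
state=Q head=-1 tape=_[_]_z_zy   (Q,_)→(P,z,-1)
state=P head=-2 tape=[_]z_z_zy   (P,_)→(P,x,+1)
state=P head=-1 tape=x[z]_z_zy   (P,z)→(P,y,-1)
state=P head=-2 tape=[x]y_z_zy
No transition is defined for (P, x); M halts in state P.

P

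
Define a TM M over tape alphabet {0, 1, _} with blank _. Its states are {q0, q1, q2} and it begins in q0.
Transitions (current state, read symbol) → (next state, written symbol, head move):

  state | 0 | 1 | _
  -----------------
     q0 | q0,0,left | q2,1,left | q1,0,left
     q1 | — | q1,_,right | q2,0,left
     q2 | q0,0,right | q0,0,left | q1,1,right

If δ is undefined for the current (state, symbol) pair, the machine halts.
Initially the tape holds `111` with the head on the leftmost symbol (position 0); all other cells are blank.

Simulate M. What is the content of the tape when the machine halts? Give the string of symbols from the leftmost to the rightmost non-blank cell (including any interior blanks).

state=q0 head=0 tape=_[1]11_   (q0,1)→(q2,1,left)
state=q2 head=-1 tape=[_]111_   (q2,_)→(q1,1,right)
state=q1 head=0 tape=1[1]11_   (q1,1)→(q1,_,right)
state=q1 head=1 tape=1_[1]1_   (q1,1)→(q1,_,right)
state=q1 head=2 tape=1__[1]_   (q1,1)→(q1,_,right)
state=q1 head=3 tape=1___[_]   (q1,_)→(q2,0,left)
state=q2 head=2 tape=1__[_]0   (q2,_)→(q1,1,right)
state=q1 head=3 tape=1__1[0]
The non-blank tape span at halt is 1__10.

1__10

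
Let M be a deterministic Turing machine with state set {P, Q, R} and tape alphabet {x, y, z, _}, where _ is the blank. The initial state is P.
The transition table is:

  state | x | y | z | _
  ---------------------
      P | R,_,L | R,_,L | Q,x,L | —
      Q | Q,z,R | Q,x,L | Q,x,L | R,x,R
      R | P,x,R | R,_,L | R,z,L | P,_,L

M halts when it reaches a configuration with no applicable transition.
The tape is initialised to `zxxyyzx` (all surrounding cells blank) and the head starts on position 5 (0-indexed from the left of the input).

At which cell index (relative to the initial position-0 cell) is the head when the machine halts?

1

P | _zxxyy[z]x__   read z → write x, move L, go to Q
Q | _zxxy[y]xx__   read y → write x, move L, go to Q
Q | _zxx[y]xxx__   read y → write x, move L, go to Q
Q | _zx[x]xxxx__   read x → write z, move R, go to Q
Q | _zxz[x]xxx__   read x → write z, move R, go to Q
Q | _zxzz[x]xx__   read x → write z, move R, go to Q
Q | _zxzzz[x]x__   read x → write z, move R, go to Q
Q | _zxzzzz[x]__   read x → write z, move R, go to Q
Q | _zxzzzzz[_]_   read _ → write x, move R, go to R
R | _zxzzzzzx[_]   read _ → write _, move L, go to P
P | _zxzzzzz[x]_   read x → write _, move L, go to R
R | _zxzzzz[z]__   read z → write z, move L, go to R
R | _zxzzz[z]z__   read z → write z, move L, go to R
R | _zxzz[z]zz__   read z → write z, move L, go to R
R | _zxz[z]zzz__   read z → write z, move L, go to R
R | _zx[z]zzzz__   read z → write z, move L, go to R
R | _z[x]zzzzz__   read x → write x, move R, go to P
P | _zx[z]zzzz__   read z → write x, move L, go to Q
Q | _z[x]xzzzz__   read x → write z, move R, go to Q
Q | _zz[x]zzzz__   read x → write z, move R, go to Q
Q | _zzz[z]zzz__   read z → write x, move L, go to Q
Q | _zz[z]xzzz__   read z → write x, move L, go to Q
Q | _z[z]xxzzz__   read z → write x, move L, go to Q
Q | _[z]xxxzzz__   read z → write x, move L, go to Q
Q | [_]xxxxzzz__   read _ → write x, move R, go to R
R | x[x]xxxzzz__   read x → write x, move R, go to P
P | xx[x]xxzzz__   read x → write _, move L, go to R
R | x[x]_xxzzz__   read x → write x, move R, go to P
P | xx[_]xxzzz__
At halt the head is at cell 1.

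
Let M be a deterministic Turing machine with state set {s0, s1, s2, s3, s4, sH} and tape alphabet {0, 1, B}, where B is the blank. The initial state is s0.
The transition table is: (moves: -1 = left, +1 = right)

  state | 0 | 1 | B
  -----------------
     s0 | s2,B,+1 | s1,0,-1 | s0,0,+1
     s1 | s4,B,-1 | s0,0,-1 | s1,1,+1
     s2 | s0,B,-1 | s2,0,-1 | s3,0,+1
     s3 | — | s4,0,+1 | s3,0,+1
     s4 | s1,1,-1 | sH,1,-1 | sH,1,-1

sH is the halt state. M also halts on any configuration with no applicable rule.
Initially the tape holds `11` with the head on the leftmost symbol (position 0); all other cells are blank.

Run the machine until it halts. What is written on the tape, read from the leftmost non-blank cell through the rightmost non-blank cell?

1B1

state=s0 head=0 tape=BB[1]1   (s0,1)→(s1,0,-1)
state=s1 head=-1 tape=B[B]01   (s1,B)→(s1,1,+1)
state=s1 head=0 tape=B1[0]1   (s1,0)→(s4,B,-1)
state=s4 head=-1 tape=B[1]B1   (s4,1)→(sH,1,-1)
state=sH head=-2 tape=[B]1B1
The non-blank tape span at halt is 1B1.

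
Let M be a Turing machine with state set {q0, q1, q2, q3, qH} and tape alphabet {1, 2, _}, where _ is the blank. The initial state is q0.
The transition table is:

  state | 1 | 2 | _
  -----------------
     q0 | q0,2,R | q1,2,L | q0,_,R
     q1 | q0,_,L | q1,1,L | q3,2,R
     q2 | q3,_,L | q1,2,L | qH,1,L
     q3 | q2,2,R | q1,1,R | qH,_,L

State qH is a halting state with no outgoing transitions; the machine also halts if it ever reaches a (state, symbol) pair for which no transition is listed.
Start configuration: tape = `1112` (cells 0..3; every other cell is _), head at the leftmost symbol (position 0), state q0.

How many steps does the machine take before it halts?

q0 | __[1]112__   read 1 → write 2, move R, go to q0
q0 | __2[1]12__   read 1 → write 2, move R, go to q0
q0 | __22[1]2__   read 1 → write 2, move R, go to q0
q0 | __222[2]__   read 2 → write 2, move L, go to q1
q1 | __22[2]2__   read 2 → write 1, move L, go to q1
q1 | __2[2]12__   read 2 → write 1, move L, go to q1
q1 | __[2]112__   read 2 → write 1, move L, go to q1
q1 | _[_]1112__   read _ → write 2, move R, go to q3
q3 | _2[1]112__   read 1 → write 2, move R, go to q2
q2 | _22[1]12__   read 1 → write _, move L, go to q3
q3 | _2[2]_12__   read 2 → write 1, move R, go to q1
q1 | _21[_]12__   read _ → write 2, move R, go to q3
q3 | _212[1]2__   read 1 → write 2, move R, go to q2
q2 | _2122[2]__   read 2 → write 2, move L, go to q1
q1 | _212[2]2__   read 2 → write 1, move L, go to q1
q1 | _21[2]12__   read 2 → write 1, move L, go to q1
q1 | _2[1]112__   read 1 → write _, move L, go to q0
q0 | _[2]_112__   read 2 → write 2, move L, go to q1
q1 | [_]2_112__   read _ → write 2, move R, go to q3
q3 | 2[2]_112__   read 2 → write 1, move R, go to q1
q1 | 21[_]112__   read _ → write 2, move R, go to q3
q3 | 212[1]12__   read 1 → write 2, move R, go to q2
q2 | 2122[1]2__   read 1 → write _, move L, go to q3
q3 | 212[2]_2__   read 2 → write 1, move R, go to q1
q1 | 2121[_]2__   read _ → write 2, move R, go to q3
q3 | 21212[2]__   read 2 → write 1, move R, go to q1
q1 | 212121[_]_   read _ → write 2, move R, go to q3
q3 | 2121212[_]   read _ → write _, move L, go to qH
qH | 212121[2]_
M halts after 28 transitions.

28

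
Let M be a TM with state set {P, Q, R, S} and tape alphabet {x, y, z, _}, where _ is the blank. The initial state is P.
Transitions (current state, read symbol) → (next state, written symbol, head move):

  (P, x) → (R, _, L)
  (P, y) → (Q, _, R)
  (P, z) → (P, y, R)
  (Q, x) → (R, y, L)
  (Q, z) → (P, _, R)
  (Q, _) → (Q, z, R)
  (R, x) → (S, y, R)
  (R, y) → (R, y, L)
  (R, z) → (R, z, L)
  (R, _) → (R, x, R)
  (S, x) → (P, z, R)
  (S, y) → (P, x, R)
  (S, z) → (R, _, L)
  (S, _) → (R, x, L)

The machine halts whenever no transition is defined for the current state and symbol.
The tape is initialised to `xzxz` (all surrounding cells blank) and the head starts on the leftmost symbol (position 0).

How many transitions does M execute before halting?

P | _[x]zxz   read x → write _, move L, go to R
R | [_]_zxz   read _ → write x, move R, go to R
R | x[_]zxz   read _ → write x, move R, go to R
R | xx[z]xz   read z → write z, move L, go to R
R | x[x]zxz   read x → write y, move R, go to S
S | xy[z]xz   read z → write _, move L, go to R
R | x[y]_xz   read y → write y, move L, go to R
R | [x]y_xz   read x → write y, move R, go to S
S | y[y]_xz   read y → write x, move R, go to P
P | yx[_]xz
M halts after 9 transitions.

9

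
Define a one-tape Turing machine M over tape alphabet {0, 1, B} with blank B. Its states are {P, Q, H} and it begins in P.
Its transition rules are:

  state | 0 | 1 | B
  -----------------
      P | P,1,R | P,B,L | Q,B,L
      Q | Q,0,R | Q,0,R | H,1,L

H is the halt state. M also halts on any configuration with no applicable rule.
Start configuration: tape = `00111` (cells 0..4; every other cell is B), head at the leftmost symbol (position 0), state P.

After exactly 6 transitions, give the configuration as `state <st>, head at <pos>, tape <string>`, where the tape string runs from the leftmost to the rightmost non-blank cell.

state=P head=0 tape=BB[0]0111   (P,0)→(P,1,R)
state=P head=1 tape=BB1[0]111   (P,0)→(P,1,R)
state=P head=2 tape=BB11[1]11   (P,1)→(P,B,L)
state=P head=1 tape=BB1[1]B11   (P,1)→(P,B,L)
state=P head=0 tape=BB[1]BB11   (P,1)→(P,B,L)
state=P head=-1 tape=B[B]BBB11   (P,B)→(Q,B,L)
state=Q head=-2 tape=[B]BBBB11
After 6 steps: state Q, head at -2, tape 11.

state Q, head at -2, tape 11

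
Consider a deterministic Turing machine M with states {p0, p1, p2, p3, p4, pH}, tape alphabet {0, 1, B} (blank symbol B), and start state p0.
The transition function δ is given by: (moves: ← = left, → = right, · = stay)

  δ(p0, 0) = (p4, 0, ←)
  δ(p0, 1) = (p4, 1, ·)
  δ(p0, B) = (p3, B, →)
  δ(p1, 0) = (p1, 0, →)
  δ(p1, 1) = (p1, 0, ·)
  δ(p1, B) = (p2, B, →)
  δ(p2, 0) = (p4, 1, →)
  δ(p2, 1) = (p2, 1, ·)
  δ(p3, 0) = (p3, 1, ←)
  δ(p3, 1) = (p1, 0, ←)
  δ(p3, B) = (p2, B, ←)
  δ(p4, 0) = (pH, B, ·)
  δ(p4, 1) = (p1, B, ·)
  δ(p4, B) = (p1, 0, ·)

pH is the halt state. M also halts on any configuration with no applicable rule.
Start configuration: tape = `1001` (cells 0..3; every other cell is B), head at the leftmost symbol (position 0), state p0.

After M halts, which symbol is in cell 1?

1

p0 | [1]001   read 1 → write 1, move ·, go to p4
p4 | [1]001   read 1 → write B, move ·, go to p1
p1 | [B]001   read B → write B, move →, go to p2
p2 | B[0]01   read 0 → write 1, move →, go to p4
p4 | B1[0]1   read 0 → write B, move ·, go to pH
pH | B1[B]1
Cell 1 holds 1 when M halts.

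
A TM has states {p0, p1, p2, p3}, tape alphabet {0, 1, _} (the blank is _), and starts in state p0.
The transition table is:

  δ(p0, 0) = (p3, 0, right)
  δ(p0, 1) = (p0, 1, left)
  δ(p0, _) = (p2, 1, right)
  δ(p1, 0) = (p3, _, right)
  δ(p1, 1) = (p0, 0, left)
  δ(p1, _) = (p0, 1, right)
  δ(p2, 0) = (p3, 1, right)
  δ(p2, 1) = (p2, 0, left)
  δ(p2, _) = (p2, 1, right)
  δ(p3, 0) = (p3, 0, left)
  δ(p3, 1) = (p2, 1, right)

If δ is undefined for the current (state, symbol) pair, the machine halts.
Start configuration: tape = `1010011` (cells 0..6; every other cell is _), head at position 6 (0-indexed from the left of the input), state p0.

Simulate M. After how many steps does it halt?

13

state=p0 head=6 tape=101001[1]_   (p0,1)→(p0,1,left)
state=p0 head=5 tape=10100[1]1_   (p0,1)→(p0,1,left)
state=p0 head=4 tape=1010[0]11_   (p0,0)→(p3,0,right)
state=p3 head=5 tape=10100[1]1_   (p3,1)→(p2,1,right)
state=p2 head=6 tape=101001[1]_   (p2,1)→(p2,0,left)
state=p2 head=5 tape=10100[1]0_   (p2,1)→(p2,0,left)
state=p2 head=4 tape=1010[0]00_   (p2,0)→(p3,1,right)
state=p3 head=5 tape=10101[0]0_   (p3,0)→(p3,0,left)
state=p3 head=4 tape=1010[1]00_   (p3,1)→(p2,1,right)
state=p2 head=5 tape=10101[0]0_   (p2,0)→(p3,1,right)
state=p3 head=6 tape=101011[0]_   (p3,0)→(p3,0,left)
state=p3 head=5 tape=10101[1]0_   (p3,1)→(p2,1,right)
state=p2 head=6 tape=101011[0]_   (p2,0)→(p3,1,right)
state=p3 head=7 tape=1010111[_]
M halts after 13 transitions.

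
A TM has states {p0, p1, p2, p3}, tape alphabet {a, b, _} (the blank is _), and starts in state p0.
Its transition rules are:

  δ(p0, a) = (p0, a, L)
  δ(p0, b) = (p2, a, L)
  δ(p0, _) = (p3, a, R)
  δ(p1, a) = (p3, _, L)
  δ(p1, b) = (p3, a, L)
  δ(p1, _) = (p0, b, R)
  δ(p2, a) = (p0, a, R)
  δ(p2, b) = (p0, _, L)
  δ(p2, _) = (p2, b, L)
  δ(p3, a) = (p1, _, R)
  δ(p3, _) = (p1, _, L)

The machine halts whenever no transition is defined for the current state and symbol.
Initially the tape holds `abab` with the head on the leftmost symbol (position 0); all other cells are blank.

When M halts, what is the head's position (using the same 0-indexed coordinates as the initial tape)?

-3

state=p0 head=0 tape=___[a]bab   (p0,a)→(p0,a,L)
state=p0 head=-1 tape=__[_]abab   (p0,_)→(p3,a,R)
state=p3 head=0 tape=__a[a]bab   (p3,a)→(p1,_,R)
state=p1 head=1 tape=__a_[b]ab   (p1,b)→(p3,a,L)
state=p3 head=0 tape=__a[_]aab   (p3,_)→(p1,_,L)
state=p1 head=-1 tape=__[a]_aab   (p1,a)→(p3,_,L)
state=p3 head=-2 tape=_[_]__aab   (p3,_)→(p1,_,L)
state=p1 head=-3 tape=[_]___aab   (p1,_)→(p0,b,R)
state=p0 head=-2 tape=b[_]__aab   (p0,_)→(p3,a,R)
state=p3 head=-1 tape=ba[_]_aab   (p3,_)→(p1,_,L)
state=p1 head=-2 tape=b[a]__aab   (p1,a)→(p3,_,L)
state=p3 head=-3 tape=[b]___aab
At halt the head is at cell -3.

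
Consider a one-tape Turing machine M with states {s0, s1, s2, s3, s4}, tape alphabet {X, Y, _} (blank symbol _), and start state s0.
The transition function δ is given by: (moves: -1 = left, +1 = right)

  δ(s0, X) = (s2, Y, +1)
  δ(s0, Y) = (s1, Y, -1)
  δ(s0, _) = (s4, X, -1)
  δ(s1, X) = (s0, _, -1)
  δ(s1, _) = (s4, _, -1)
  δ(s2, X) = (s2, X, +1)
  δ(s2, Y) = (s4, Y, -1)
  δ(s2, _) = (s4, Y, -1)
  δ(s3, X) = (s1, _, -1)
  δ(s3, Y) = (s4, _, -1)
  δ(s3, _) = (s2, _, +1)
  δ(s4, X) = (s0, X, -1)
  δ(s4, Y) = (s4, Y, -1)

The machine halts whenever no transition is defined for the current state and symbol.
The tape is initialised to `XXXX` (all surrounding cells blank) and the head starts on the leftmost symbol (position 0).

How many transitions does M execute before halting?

s0 | __[X]XXX_   read X → write Y, move +1, go to s2
s2 | __Y[X]XX_   read X → write X, move +1, go to s2
s2 | __YX[X]X_   read X → write X, move +1, go to s2
s2 | __YXX[X]_   read X → write X, move +1, go to s2
s2 | __YXXX[_]   read _ → write Y, move -1, go to s4
s4 | __YXX[X]Y   read X → write X, move -1, go to s0
s0 | __YX[X]XY   read X → write Y, move +1, go to s2
s2 | __YXY[X]Y   read X → write X, move +1, go to s2
s2 | __YXYX[Y]   read Y → write Y, move -1, go to s4
s4 | __YXY[X]Y   read X → write X, move -1, go to s0
s0 | __YX[Y]XY   read Y → write Y, move -1, go to s1
s1 | __Y[X]YXY   read X → write _, move -1, go to s0
s0 | __[Y]_YXY   read Y → write Y, move -1, go to s1
s1 | _[_]Y_YXY   read _ → write _, move -1, go to s4
s4 | [_]_Y_YXY
M halts after 14 transitions.

14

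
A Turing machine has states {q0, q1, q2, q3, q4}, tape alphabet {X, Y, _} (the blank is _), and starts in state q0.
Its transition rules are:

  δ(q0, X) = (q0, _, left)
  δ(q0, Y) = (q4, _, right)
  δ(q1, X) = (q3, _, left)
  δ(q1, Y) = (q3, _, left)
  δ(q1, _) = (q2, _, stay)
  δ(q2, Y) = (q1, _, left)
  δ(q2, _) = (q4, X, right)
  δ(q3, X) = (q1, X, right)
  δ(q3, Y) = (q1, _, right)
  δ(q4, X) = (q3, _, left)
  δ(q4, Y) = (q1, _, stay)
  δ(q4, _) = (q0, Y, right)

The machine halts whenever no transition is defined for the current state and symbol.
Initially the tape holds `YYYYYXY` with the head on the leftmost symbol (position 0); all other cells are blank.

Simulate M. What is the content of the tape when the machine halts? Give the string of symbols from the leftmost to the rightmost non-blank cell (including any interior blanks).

q0 | [Y]YYYYXY__   read Y → write _, move right, go to q4
q4 | _[Y]YYYXY__   read Y → write _, move stay, go to q1
q1 | _[_]YYYXY__   read _ → write _, move stay, go to q2
q2 | _[_]YYYXY__   read _ → write X, move right, go to q4
q4 | _X[Y]YYXY__   read Y → write _, move stay, go to q1
q1 | _X[_]YYXY__   read _ → write _, move stay, go to q2
q2 | _X[_]YYXY__   read _ → write X, move right, go to q4
q4 | _XX[Y]YXY__   read Y → write _, move stay, go to q1
q1 | _XX[_]YXY__   read _ → write _, move stay, go to q2
q2 | _XX[_]YXY__   read _ → write X, move right, go to q4
q4 | _XXX[Y]XY__   read Y → write _, move stay, go to q1
q1 | _XXX[_]XY__   read _ → write _, move stay, go to q2
q2 | _XXX[_]XY__   read _ → write X, move right, go to q4
q4 | _XXXX[X]Y__   read X → write _, move left, go to q3
q3 | _XXX[X]_Y__   read X → write X, move right, go to q1
q1 | _XXXX[_]Y__   read _ → write _, move stay, go to q2
q2 | _XXXX[_]Y__   read _ → write X, move right, go to q4
q4 | _XXXXX[Y]__   read Y → write _, move stay, go to q1
q1 | _XXXXX[_]__   read _ → write _, move stay, go to q2
q2 | _XXXXX[_]__   read _ → write X, move right, go to q4
q4 | _XXXXXX[_]_   read _ → write Y, move right, go to q0
q0 | _XXXXXXY[_]
The non-blank tape span at halt is XXXXXXY.

XXXXXXY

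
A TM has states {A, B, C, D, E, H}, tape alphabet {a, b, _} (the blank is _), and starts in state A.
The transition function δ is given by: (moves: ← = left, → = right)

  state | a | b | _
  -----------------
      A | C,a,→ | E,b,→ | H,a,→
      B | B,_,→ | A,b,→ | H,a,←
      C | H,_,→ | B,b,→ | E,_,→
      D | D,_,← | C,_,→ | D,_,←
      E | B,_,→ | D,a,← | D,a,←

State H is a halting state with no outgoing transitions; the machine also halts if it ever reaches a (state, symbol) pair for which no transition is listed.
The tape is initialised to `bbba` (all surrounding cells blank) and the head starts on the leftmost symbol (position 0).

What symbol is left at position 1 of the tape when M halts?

state=A head=0 tape=[b]bba   (A,b)→(E,b,→)
state=E head=1 tape=b[b]ba   (E,b)→(D,a,←)
state=D head=0 tape=[b]aba   (D,b)→(C,_,→)
state=C head=1 tape=_[a]ba   (C,a)→(H,_,→)
state=H head=2 tape=__[b]a
Cell 1 holds _ when M halts.

_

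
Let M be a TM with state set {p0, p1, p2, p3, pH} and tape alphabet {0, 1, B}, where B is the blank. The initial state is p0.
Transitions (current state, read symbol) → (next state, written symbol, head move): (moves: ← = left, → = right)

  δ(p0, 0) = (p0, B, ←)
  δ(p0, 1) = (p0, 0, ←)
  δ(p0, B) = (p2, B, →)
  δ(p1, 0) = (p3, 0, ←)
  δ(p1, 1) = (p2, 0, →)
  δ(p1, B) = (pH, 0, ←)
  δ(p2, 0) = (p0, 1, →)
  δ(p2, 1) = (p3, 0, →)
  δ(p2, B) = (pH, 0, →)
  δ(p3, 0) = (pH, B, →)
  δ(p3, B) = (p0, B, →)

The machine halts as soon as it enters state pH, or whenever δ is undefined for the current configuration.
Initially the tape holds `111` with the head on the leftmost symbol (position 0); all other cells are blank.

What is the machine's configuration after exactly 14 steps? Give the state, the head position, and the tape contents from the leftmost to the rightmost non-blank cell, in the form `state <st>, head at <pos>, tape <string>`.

p0 | B[1]11BB   read 1 → write 0, move ←, go to p0
p0 | [B]011BB   read B → write B, move →, go to p2
p2 | B[0]11BB   read 0 → write 1, move →, go to p0
p0 | B1[1]1BB   read 1 → write 0, move ←, go to p0
p0 | B[1]01BB   read 1 → write 0, move ←, go to p0
p0 | [B]001BB   read B → write B, move →, go to p2
p2 | B[0]01BB   read 0 → write 1, move →, go to p0
p0 | B1[0]1BB   read 0 → write B, move ←, go to p0
p0 | B[1]B1BB   read 1 → write 0, move ←, go to p0
p0 | [B]0B1BB   read B → write B, move →, go to p2
p2 | B[0]B1BB   read 0 → write 1, move →, go to p0
p0 | B1[B]1BB   read B → write B, move →, go to p2
p2 | B1B[1]BB   read 1 → write 0, move →, go to p3
p3 | B1B0[B]B   read B → write B, move →, go to p0
p0 | B1B0B[B]
After 14 steps: state p0, head at 4, tape 1B0.

state p0, head at 4, tape 1B0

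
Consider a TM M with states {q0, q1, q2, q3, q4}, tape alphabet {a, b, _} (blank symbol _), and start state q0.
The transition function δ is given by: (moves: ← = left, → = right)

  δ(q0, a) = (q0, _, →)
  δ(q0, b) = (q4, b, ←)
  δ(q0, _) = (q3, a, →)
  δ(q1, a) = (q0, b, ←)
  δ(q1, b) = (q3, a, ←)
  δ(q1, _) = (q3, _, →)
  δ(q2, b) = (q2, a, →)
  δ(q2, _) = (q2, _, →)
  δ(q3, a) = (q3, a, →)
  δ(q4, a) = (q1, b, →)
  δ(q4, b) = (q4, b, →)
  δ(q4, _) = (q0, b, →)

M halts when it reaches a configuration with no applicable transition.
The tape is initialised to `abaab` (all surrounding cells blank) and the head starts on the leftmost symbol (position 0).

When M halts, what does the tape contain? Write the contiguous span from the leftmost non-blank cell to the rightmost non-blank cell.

bbbbbba

q0 | [a]baab___   read a → write _, move →, go to q0
q0 | _[b]aab___   read b → write b, move ←, go to q4
q4 | [_]baab___   read _ → write b, move →, go to q0
q0 | b[b]aab___   read b → write b, move ←, go to q4
q4 | [b]baab___   read b → write b, move →, go to q4
q4 | b[b]aab___   read b → write b, move →, go to q4
q4 | bb[a]ab___   read a → write b, move →, go to q1
q1 | bbb[a]b___   read a → write b, move ←, go to q0
q0 | bb[b]bb___   read b → write b, move ←, go to q4
q4 | b[b]bbb___   read b → write b, move →, go to q4
q4 | bb[b]bb___   read b → write b, move →, go to q4
q4 | bbb[b]b___   read b → write b, move →, go to q4
q4 | bbbb[b]___   read b → write b, move →, go to q4
q4 | bbbbb[_]__   read _ → write b, move →, go to q0
q0 | bbbbbb[_]_   read _ → write a, move →, go to q3
q3 | bbbbbba[_]
The non-blank tape span at halt is bbbbbba.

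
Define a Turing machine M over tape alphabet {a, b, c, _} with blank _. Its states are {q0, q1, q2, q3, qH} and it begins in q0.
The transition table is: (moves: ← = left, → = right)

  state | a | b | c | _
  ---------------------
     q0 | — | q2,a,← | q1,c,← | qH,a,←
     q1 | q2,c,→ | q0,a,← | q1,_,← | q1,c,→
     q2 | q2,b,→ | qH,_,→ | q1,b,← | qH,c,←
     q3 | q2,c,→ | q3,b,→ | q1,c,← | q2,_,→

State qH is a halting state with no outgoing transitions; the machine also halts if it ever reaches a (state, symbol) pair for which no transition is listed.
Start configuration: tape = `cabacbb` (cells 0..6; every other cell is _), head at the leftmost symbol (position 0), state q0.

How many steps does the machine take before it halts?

9

state=q0 head=0 tape=__[c]abacbb   (q0,c)→(q1,c,←)
state=q1 head=-1 tape=_[_]cabacbb   (q1,_)→(q1,c,→)
state=q1 head=0 tape=_c[c]abacbb   (q1,c)→(q1,_,←)
state=q1 head=-1 tape=_[c]_abacbb   (q1,c)→(q1,_,←)
state=q1 head=-2 tape=[_]__abacbb   (q1,_)→(q1,c,→)
state=q1 head=-1 tape=c[_]_abacbb   (q1,_)→(q1,c,→)
state=q1 head=0 tape=cc[_]abacbb   (q1,_)→(q1,c,→)
state=q1 head=1 tape=ccc[a]bacbb   (q1,a)→(q2,c,→)
state=q2 head=2 tape=cccc[b]acbb   (q2,b)→(qH,_,→)
state=qH head=3 tape=cccc_[a]cbb
M halts after 9 transitions.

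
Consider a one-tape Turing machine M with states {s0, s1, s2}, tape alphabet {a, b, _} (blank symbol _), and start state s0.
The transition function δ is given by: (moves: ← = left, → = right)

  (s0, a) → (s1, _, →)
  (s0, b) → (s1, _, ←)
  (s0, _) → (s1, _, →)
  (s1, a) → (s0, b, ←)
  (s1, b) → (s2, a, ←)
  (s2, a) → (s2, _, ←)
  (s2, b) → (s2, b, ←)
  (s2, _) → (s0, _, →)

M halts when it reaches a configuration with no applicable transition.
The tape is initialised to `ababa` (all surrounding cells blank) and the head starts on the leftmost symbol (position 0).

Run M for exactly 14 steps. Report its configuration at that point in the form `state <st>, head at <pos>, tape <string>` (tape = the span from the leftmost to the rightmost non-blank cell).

state s1, head at 4, tape b

s0 | [a]baba   read a → write _, move →, go to s1
s1 | _[b]aba   read b → write a, move ←, go to s2
s2 | [_]aaba   read _ → write _, move →, go to s0
s0 | _[a]aba   read a → write _, move →, go to s1
s1 | __[a]ba   read a → write b, move ←, go to s0
s0 | _[_]bba   read _ → write _, move →, go to s1
s1 | __[b]ba   read b → write a, move ←, go to s2
s2 | _[_]aba   read _ → write _, move →, go to s0
s0 | __[a]ba   read a → write _, move →, go to s1
s1 | ___[b]a   read b → write a, move ←, go to s2
s2 | __[_]aa   read _ → write _, move →, go to s0
s0 | ___[a]a   read a → write _, move →, go to s1
s1 | ____[a]   read a → write b, move ←, go to s0
s0 | ___[_]b   read _ → write _, move →, go to s1
s1 | ____[b]
After 14 steps: state s1, head at 4, tape b.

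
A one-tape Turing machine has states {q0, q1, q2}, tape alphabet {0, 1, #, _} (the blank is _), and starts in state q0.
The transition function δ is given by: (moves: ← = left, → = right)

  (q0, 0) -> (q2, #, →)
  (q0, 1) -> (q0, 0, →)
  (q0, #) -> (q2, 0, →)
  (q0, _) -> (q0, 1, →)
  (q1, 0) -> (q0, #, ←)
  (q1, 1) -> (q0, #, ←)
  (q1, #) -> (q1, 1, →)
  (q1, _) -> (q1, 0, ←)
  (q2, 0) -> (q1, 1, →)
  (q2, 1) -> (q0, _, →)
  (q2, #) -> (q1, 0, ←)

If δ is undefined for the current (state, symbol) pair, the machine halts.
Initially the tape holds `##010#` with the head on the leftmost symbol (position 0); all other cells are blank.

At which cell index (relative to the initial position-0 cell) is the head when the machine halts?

6

q0 | _[#]#010#_   read # → write 0, move →, go to q2
q2 | _0[#]010#_   read # → write 0, move ←, go to q1
q1 | _[0]0010#_   read 0 → write #, move ←, go to q0
q0 | [_]#0010#_   read _ → write 1, move →, go to q0
q0 | 1[#]0010#_   read # → write 0, move →, go to q2
q2 | 10[0]010#_   read 0 → write 1, move →, go to q1
q1 | 101[0]10#_   read 0 → write #, move ←, go to q0
q0 | 10[1]#10#_   read 1 → write 0, move →, go to q0
q0 | 100[#]10#_   read # → write 0, move →, go to q2
q2 | 1000[1]0#_   read 1 → write _, move →, go to q0
q0 | 1000_[0]#_   read 0 → write #, move →, go to q2
q2 | 1000_#[#]_   read # → write 0, move ←, go to q1
q1 | 1000_[#]0_   read # → write 1, move →, go to q1
q1 | 1000_1[0]_   read 0 → write #, move ←, go to q0
q0 | 1000_[1]#_   read 1 → write 0, move →, go to q0
q0 | 1000_0[#]_   read # → write 0, move →, go to q2
q2 | 1000_00[_]
At halt the head is at cell 6.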